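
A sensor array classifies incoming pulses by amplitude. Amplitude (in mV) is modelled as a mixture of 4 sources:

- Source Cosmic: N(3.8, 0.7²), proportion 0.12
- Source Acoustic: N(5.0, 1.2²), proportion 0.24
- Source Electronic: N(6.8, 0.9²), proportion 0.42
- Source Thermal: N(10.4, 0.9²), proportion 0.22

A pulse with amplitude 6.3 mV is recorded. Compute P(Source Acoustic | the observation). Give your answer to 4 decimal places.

0.2175

Posterior ∝ prior × likelihood, so P(k | x) ∝ w_k f_k(x); normalise over all components.
Component likelihoods at x = 6.3 mV:
  L_Cosmic = (1/(0.7·√(2π)))·exp(−(6.3−3.8)²/(2·0.7²)) = 0.569918·exp(-6.37755) = 0.000968449
  L_Acoustic = (1/(1.2·√(2π)))·exp(−(6.3−5.0)²/(2·1.2²)) = 0.332452·exp(-0.58681) = 0.184877
  L_Electronic = (1/(0.9·√(2π)))·exp(−(6.3−6.8)²/(2·0.9²)) = 0.443269·exp(-0.15432) = 0.37988
  L_Thermal = (1/(0.9·√(2π)))·exp(−(6.3−10.4)²/(2·0.9²)) = 0.443269·exp(-10.37654) = 1.38099e-05
Weight by the priors:
  w_Cosmic·L_Cosmic = 0.12 × 0.000968449 = 0.000116214
  w_Acoustic·L_Acoustic = 0.24 × 0.184877 = 0.0443704
  w_Electronic·L_Electronic = 0.42 × 0.37988 = 0.15955
  w_Thermal·L_Thermal = 0.22 × 1.38099e-05 = 3.03819e-06
Sum: 0.000116214 + 0.0443704 + 0.15955 + 3.03819e-06 = 0.204039
Responsibility of Source Acoustic: 0.0443704 / 0.204039 ≈ 0.2175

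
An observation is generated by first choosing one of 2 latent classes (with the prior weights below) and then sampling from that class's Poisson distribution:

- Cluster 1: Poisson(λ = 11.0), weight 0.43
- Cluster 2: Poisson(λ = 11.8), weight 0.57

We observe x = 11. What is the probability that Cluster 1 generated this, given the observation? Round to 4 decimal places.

The responsibility of component k is w_k f_k(x) divided by Σ_j w_j f_j(x).
Component likelihoods at x = 11:
  f_1 = 0.119378
  f_2 = 0.11611
Multiply by the mixture weights:
  w_1·f_1 = 0.43 × 0.119378 = 0.0513326
  w_2·f_2 = 0.57 × 0.11611 = 0.066183
Denominator: 0.0513326 + 0.066183 = 0.117516
P(Cluster 1 | 11) ≈ 0.4368

0.4368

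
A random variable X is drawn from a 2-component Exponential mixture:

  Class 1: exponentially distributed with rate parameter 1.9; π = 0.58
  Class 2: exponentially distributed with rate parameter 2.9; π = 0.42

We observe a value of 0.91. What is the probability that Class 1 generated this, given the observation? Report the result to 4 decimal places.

0.6921

The responsibility of component k is π_k f_k(x) divided by Σ_j π_j f_j(x).
Component likelihoods at x = 0.91:
  f_1 = 0.337177
  f_2 = 0.207155
Multiply by the mixture weights:
  π_1·f_1 = 0.58 × 0.337177 = 0.195563
  π_2·f_2 = 0.42 × 0.207155 = 0.087005
Normaliser: 0.195563 + 0.087005 = 0.282568
P(Class 1 | 0.91) = 0.195563 / 0.282568 ≈ 0.6921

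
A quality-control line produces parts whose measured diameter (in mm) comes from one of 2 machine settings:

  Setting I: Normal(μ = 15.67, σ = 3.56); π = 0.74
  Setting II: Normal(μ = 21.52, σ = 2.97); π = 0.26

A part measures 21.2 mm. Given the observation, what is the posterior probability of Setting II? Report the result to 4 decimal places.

0.5832

Apply Bayes' rule: the posterior for each component is proportional to its prior times its likelihood at x.
Normal densities:
  L_I = 0.0335345
  L_II = 0.133547
Unnormalised posteriors:
  w_I·L_I = 0.74 × 0.0335345 = 0.0248156
  w_II·L_II = 0.26 × 0.133547 = 0.0347221
Normaliser: 0.0248156 + 0.0347221 = 0.0595377
P(Setting II | data) ≈ 0.5832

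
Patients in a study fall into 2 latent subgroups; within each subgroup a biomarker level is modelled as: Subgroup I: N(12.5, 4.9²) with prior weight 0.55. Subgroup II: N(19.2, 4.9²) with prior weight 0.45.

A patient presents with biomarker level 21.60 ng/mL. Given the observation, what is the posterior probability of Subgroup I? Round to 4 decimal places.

0.1972

Apply Bayes' rule: the posterior for each component is proportional to its prior times its likelihood at x.
Evaluate each component's likelihood at the observed value:
  p_I = (1/(4.9·√(2π)))·exp(−(21.60−12.5)²/(2·4.9²)) = 0.081417·exp(-1.72449) = 0.0145137
  p_II = (1/(4.9·√(2π)))·exp(−(21.60−19.2)²/(2·4.9²)) = 0.081417·exp(-0.11995) = 0.0722138
Prior × likelihood for each component:
  π_I·p_I = 0.55 × 0.0145137 = 0.00798252
  π_II·p_II = 0.45 × 0.0722138 = 0.0324962
Evidence: 0.00798252 + 0.0324962 = 0.0404787
So the posterior for Subgroup I is 0.00798252 / 0.0404787 ≈ 0.1972.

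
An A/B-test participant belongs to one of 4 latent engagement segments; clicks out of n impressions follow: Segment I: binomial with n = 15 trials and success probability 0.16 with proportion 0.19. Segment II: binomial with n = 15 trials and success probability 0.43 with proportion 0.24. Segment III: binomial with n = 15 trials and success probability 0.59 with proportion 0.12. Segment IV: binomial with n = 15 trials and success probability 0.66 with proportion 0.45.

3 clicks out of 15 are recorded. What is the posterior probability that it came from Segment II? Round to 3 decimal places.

P(component k | x) = π_k·f_k(x) / marginal(x), where marginal(x) = Σ_j π_j·f_j(x).
Component likelihoods at x = 3 clicks out of 15:
  L_I = 0.229997
  L_II = 0.0425515
  L_III = 0.0021085
  L_IV = 0.000312169
Multiply by the mixture weights:
  π_I·L_I = 0.19 × 0.229997 = 0.0436995
  π_II·L_II = 0.24 × 0.0425515 = 0.0102124
  π_III·L_III = 0.12 × 0.0021085 = 0.00025302
  π_IV·L_IV = 0.45 × 0.000312169 = 0.000140476
Evidence: 0.0436995 + 0.0102124 + 0.00025302 + 0.000140476 = 0.0543054
So the posterior for Segment II is 0.0102124 / 0.0543054 ≈ 0.188.

0.188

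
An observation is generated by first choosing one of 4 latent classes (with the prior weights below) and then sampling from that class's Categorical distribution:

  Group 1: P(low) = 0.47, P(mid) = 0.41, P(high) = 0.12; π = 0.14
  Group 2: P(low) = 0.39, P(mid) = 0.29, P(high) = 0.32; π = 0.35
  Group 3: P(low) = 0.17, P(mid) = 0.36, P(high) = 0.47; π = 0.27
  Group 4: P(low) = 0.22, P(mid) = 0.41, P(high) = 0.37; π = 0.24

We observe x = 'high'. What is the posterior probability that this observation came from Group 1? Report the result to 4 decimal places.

0.0488

By Bayes' theorem, P(k | x) = P(Z=k) f_k(x) / Σ_j P(Z=j) f_j(x).
Evaluate each component's likelihood at the observed value:
  L_1 = 0.12
  L_2 = 0.32
  L_3 = 0.47
  L_4 = 0.37
Unnormalised posteriors:
  P(Z=1)·L_1 = 0.14 × 0.12 = 0.0168
  P(Z=2)·L_2 = 0.35 × 0.32 = 0.112
  P(Z=3)·L_3 = 0.27 × 0.47 = 0.1269
  P(Z=4)·L_4 = 0.24 × 0.37 = 0.0888
Evidence: 0.0168 + 0.112 + 0.1269 + 0.0888 = 0.3445
Responsibility of Group 1: 0.0168 / 0.3445 ≈ 0.0488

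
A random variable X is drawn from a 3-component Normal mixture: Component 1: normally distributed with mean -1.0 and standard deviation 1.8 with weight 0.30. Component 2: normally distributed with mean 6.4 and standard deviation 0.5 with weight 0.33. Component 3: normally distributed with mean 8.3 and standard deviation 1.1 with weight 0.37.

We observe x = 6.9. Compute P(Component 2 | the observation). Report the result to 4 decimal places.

Posterior ∝ prior × likelihood, so P(k | x) ∝ π_k f_k(x); normalise over all components.
Evaluate each component's likelihood at the observed value:
  p_1 = (1/(1.8·√(2π)))·exp(−(6.9−-1.0)²/(2·1.8²)) = 0.221635·exp(-9.63117) = 1.45503e-05
  p_2 = (1/(0.5·√(2π)))·exp(−(6.9−6.4)²/(2·0.5²)) = 0.797885·exp(-0.50000) = 0.483941
  p_3 = (1/(1.1·√(2π)))·exp(−(6.9−8.3)²/(2·1.1²)) = 0.362675·exp(-0.80992) = 0.161352
Multiply by the mixture weights:
  π_1·p_1 = 0.30 × 1.45503e-05 = 4.36509e-06
  π_2·p_2 = 0.33 × 0.483941 = 0.159701
  π_3·p_3 = 0.37 × 0.161352 = 0.0597003
Sum: 4.36509e-06 + 0.159701 + 0.0597003 = 0.219405
P(Component 2 | x) ≈ 0.7279

0.7279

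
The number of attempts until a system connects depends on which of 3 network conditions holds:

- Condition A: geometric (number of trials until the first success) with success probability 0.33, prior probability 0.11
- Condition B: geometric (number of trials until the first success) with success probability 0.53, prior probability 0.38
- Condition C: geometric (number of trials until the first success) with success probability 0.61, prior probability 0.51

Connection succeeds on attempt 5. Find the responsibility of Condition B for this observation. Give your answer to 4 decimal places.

0.4038

Posterior ∝ prior × likelihood, so P(k | x) ∝ w_k f_k(x); normalise over all components.
Evaluate each component's likelihood at the observed value:
  L_A = 0.33·(1−0.33)^4 = 0.33·0.201511 = 0.0664987
  L_B = 0.53·(1−0.53)^4 = 0.53·0.0487968 = 0.0258623
  L_C = 0.61·(1−0.61)^4 = 0.61·0.0231344 = 0.014112
Prior × likelihood for each component:
  w_A·L_A = 0.11 × 0.0664987 = 0.00731486
  w_B·L_B = 0.38 × 0.0258623 = 0.00982768
  w_C·L_C = 0.51 × 0.014112 = 0.00719711
Evidence: 0.00731486 + 0.00982768 + 0.00719711 = 0.0243396
Responsibility of Condition B: 0.00982768 / 0.0243396 ≈ 0.4038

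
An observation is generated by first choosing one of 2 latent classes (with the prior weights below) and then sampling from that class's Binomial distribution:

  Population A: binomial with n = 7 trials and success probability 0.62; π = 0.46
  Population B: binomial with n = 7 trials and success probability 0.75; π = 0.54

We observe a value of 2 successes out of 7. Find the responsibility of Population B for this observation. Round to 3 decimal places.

0.175

Posterior ∝ prior × likelihood, so P(k | x) ∝ π_k f_k(x); normalise over all components.
Binomial probabilities:
  L_A = C(7,2)·0.62^2·0.38^5 = 21·0.3844·0.00792352 = 0.0639618
  L_B = C(7,2)·0.75^2·0.25^5 = 21·0.5625·0.000976562 = 0.0115356
Weight by the priors:
  π_A·L_A = 0.46 × 0.0639618 = 0.0294224
  π_B·L_B = 0.54 × 0.0115356 = 0.00622925
Evidence: 0.0294224 + 0.00622925 = 0.0356517
So the posterior for Population B is 0.00622925 / 0.0356517 ≈ 0.175.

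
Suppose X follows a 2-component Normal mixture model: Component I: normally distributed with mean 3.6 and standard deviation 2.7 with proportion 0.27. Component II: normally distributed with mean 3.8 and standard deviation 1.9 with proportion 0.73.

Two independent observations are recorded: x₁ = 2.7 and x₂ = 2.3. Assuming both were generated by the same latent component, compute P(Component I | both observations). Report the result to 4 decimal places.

Apply Bayes' rule: the posterior for each component is proportional to its prior times its likelihood at x.
Since both observations come from the same component, the likelihood for component k is f_k(x₁)·f_k(x₂).
  L_I = [(1/(2.7·√(2π)))·exp(−(2.7−3.6)²/(2·2.7²)) = 0.147756·exp(-0.05556) = 0.139772] × [0.131585] = 0.0183918
  L_II = [(1/(1.9·√(2π)))·exp(−(2.7−3.8)²/(2·1.9²)) = 0.209970·exp(-0.16759) = 0.177571] × [0.15375] = 0.0273016
Unnormalised posteriors:
  w_I·L_I = 0.27 × 0.0183918 = 0.0049658
  w_II·L_II = 0.73 × 0.0273016 = 0.0199302
Sum: 0.0049658 + 0.0199302 = 0.024896
P(Component I | x) = 0.0049658 / 0.024896 ≈ 0.1995

0.1995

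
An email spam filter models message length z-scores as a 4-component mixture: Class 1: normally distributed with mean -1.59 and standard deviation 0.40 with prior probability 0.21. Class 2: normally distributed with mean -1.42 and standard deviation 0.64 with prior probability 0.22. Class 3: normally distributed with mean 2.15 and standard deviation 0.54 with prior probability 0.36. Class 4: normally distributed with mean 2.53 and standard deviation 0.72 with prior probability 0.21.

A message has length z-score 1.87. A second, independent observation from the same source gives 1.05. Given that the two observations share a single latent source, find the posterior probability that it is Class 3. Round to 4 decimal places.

Apply Bayes' rule: the posterior for each component is proportional to its prior times its likelihood at x.
Since both observations come from the same component, the likelihood for component k is f_k(x₁)·f_k(x₂).
  L_1 = [(1/(0.40·√(2π)))·exp(−(1.87−-1.59)²/(2·0.40²)) = 0.997356·exp(-37.41125) = 5.64093e-17] × [3.4667e-10] = 1.95554e-26
  L_2 = [(1/(0.64·√(2π)))·exp(−(1.87−-1.42)²/(2·0.64²)) = 0.623347·exp(-13.21301) = 1.13865e-06] × [0.000363388] = 4.13773e-10
  L_3 = [(1/(0.54·√(2π)))·exp(−(1.87−2.15)²/(2·0.54²)) = 0.738782·exp(-0.13443) = 0.645853] × [0.0927811] = 0.059923
  L_4 = [(1/(0.72·√(2π)))·exp(−(1.87−2.53)²/(2·0.72²)) = 0.554087·exp(-0.42014) = 0.36401] × [0.0669982] = 0.024388
Weight by the priors:
  π_1·L_1 = 0.21 × 1.95554e-26 = 4.10664e-27
  π_2·L_2 = 0.22 × 4.13773e-10 = 9.10301e-11
  π_3·L_3 = 0.36 × 0.059923 = 0.0215723
  π_4·L_4 = 0.21 × 0.024388 = 0.00512149
Denominator: 4.10664e-27 + 9.10301e-11 + 0.0215723 + 0.00512149 = 0.0266938
Responsibility of Class 3: 0.0215723 / 0.0266938 ≈ 0.8081

0.8081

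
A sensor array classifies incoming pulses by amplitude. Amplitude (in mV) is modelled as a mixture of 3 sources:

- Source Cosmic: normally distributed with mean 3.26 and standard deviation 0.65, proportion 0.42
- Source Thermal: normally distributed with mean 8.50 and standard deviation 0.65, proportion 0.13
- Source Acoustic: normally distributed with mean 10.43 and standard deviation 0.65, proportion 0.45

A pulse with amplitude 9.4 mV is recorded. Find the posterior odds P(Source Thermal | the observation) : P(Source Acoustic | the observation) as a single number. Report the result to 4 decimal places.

Posterior odds = (P(Z=i) f_i(x)) / (P(Z=j) f_j(x)); the normalising sum cancels.
Component likelihoods at x = 9.4 mV:
  p_Cosmic = (1/(0.65·√(2π)))·exp(−(9.4−3.26)²/(2·0.65²)) = 0.613757·exp(-44.61491) = 2.58218e-20
  p_Thermal = (1/(0.65·√(2π)))·exp(−(9.4−8.50)²/(2·0.65²)) = 0.613757·exp(-0.95858) = 0.235337
  p_Acoustic = (1/(0.65·√(2π)))·exp(−(9.4−10.43)²/(2·0.65²)) = 0.613757·exp(-1.25550) = 0.174879
Posterior odds = (P(Z=Thermal)·p_Thermal) / (P(Z=Acoustic)·p_Acoustic) = (0.13·0.235337) / (0.45·0.174879) = 0.0305938 / 0.0786957 ≈ 0.3888

0.3888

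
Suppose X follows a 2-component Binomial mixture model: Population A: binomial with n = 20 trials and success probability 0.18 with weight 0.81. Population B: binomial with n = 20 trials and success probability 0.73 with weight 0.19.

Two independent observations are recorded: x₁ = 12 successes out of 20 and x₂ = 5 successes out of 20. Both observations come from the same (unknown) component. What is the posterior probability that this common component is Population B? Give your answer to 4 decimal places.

By Bayes' theorem, P(k | x) = π_k f_k(x) / Σ_j π_j f_j(x).
Since both observations come from the same component, the likelihood for component k is f_k(x₁)·f_k(x₂).
  f_A = [C(20,12)·0.18^12·0.82^8 = 125970·1.15683e-09·0.204414 = 2.97885e-05] × [0.149284] = 4.44695e-06
  f_B = [C(20,12)·0.73^12·0.27^8 = 125970·0.022902·2.8243e-05 = 0.0814801] × [9.49543e-06] = 7.73688e-07
Multiply by the mixture weights:
  π_A·f_A = 0.81 × 4.44695e-06 = 3.60203e-06
  π_B·f_B = 0.19 × 7.73688e-07 = 1.47001e-07
Evidence: 3.60203e-06 + 1.47001e-07 = 3.74903e-06
P(Population B | x₁,x₂) ≈ 0.0392

0.0392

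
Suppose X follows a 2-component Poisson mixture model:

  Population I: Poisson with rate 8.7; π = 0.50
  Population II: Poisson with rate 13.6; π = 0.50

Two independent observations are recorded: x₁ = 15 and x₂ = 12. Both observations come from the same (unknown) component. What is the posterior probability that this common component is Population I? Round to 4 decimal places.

0.0943

Posterior ∝ prior × likelihood, so P(k | x) ∝ π_k f_k(x); normalise over all components.
Since both observations come from the same component, the likelihood for component k is f_k(x₁)·f_k(x₂).
  f_I = [e^(−8.7)·8.7^15/15! = 0.0157735] × [0.0653931] = 0.00103148
  f_II = [e^(−13.6)·13.6^15/15! = 0.0955386] × [0.103687] = 0.00990613
Multiply by the mixture weights:
  π_I·f_I = 0.50 × 0.00103148 = 0.000515738
  π_II·f_II = 0.50 × 0.00990613 = 0.00495307
Marginal: 0.000515738 + 0.00495307 = 0.0054688
P(Population I | data) = 0.000515738 / 0.0054688 ≈ 0.0943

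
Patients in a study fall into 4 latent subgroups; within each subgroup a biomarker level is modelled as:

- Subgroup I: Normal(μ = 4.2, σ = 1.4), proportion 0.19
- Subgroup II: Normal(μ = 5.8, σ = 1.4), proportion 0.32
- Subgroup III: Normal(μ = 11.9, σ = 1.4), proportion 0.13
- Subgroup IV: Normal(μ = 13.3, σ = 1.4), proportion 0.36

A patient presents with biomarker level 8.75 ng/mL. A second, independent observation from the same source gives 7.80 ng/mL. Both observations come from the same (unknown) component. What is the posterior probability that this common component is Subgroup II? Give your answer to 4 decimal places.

0.9860

Apply Bayes' rule: the posterior for each component is proportional to its prior times its likelihood at x.
Since both observations come from the same component, the likelihood for component k is f_k(x₁)·f_k(x₂).
  L_I = [(1/(1.4·√(2π)))·exp(−(8.75−4.2)²/(2·1.4²)) = 0.284959·exp(-5.28125) = 0.00144932] × [0.010446] = 1.51396e-05
  L_II = [(1/(1.4·√(2π)))·exp(−(8.75−5.8)²/(2·1.4²)) = 0.284959·exp(-2.22003) = 0.0309483] × [0.102713] = 0.00317879
  L_III = [(1/(1.4·√(2π)))·exp(−(8.75−11.9)²/(2·1.4²)) = 0.284959·exp(-2.53125) = 0.0226712] × [0.00391212] = 8.86924e-05
  L_IV = [(1/(1.4·√(2π)))·exp(−(8.75−13.3)²/(2·1.4²)) = 0.284959·exp(-5.28125) = 0.00144932] × [0.000126883] = 1.83894e-07
Unnormalised posteriors:
  π_I·L_I = 0.19 × 1.51396e-05 = 2.87653e-06
  π_II·L_II = 0.32 × 0.00317879 = 0.00101721
  π_III·L_III = 0.13 × 8.86924e-05 = 1.153e-05
  π_IV·L_IV = 0.36 × 1.83894e-07 = 6.62017e-08
Sum: 2.87653e-06 + 0.00101721 + 1.153e-05 + 6.62017e-08 = 0.00103168
P(Subgroup II | data) = 0.00101721 / 0.00103168 ≈ 0.9860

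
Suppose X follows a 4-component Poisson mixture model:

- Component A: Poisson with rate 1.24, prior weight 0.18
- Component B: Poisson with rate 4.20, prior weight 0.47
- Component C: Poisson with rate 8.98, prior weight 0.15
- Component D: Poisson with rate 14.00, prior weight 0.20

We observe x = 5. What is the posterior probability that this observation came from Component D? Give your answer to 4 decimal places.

0.0085

Apply Bayes' rule: the posterior for each component is proportional to its prior times its likelihood at x.
Component likelihoods at x = 5:
  p_A = 0.00706972
  p_B = 0.163316
  p_C = 0.0612683
  p_D = 0.0037268
Weight by the priors:
  π_A·p_A = 0.18 × 0.00706972 = 0.00127255
  π_B·p_B = 0.47 × 0.163316 = 0.0767585
  π_C·p_C = 0.15 × 0.0612683 = 0.00919025
  π_D·p_D = 0.20 × 0.0037268 = 0.00074536
Evidence: 0.00127255 + 0.0767585 + 0.00919025 + 0.00074536 = 0.0879666
P(Component D | 5) ≈ 0.0085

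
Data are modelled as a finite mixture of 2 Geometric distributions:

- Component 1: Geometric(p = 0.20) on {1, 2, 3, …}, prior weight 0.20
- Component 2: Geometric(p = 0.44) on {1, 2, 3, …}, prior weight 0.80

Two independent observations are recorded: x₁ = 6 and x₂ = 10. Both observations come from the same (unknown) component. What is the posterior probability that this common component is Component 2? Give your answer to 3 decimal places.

Posterior ∝ prior × likelihood, so P(k | x) ∝ π_k f_k(x); normalise over all components.
Since both observations come from the same component, the likelihood for component k is f_k(x₁)·f_k(x₂).
  L_1 = [0.065536] × [0.0268435] = 0.00175922
  L_2 = [0.0242322] × [0.00238311] = 5.77481e-05
Weight by the priors:
  π_1·L_1 = 0.20 × 0.00175922 = 0.000351844
  π_2·L_2 = 0.80 × 5.77481e-05 = 4.61985e-05
Sum: 0.000351844 + 4.61985e-05 = 0.000398042
So the posterior for Component 2 is 4.61985e-05 / 0.000398042 ≈ 0.116.

0.116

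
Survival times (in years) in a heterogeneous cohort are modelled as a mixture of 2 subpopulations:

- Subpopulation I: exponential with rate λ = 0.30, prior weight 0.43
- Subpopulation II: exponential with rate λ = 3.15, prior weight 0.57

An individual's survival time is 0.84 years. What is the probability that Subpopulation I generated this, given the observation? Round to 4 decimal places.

Apply Bayes' rule: the posterior for each component is proportional to its prior times its likelihood at x.
Evaluate each component's likelihood at the observed value:
  p_I = 0.30·e^(−0.30·0.84) = 0.30·e^(−0.2520) = 0.233173
  p_II = 3.15·e^(−3.15·0.84) = 3.15·e^(−2.6460) = 0.223443
Weight by the priors:
  P(Z=I)·p_I = 0.43 × 0.233173 = 0.100265
  P(Z=II)·p_II = 0.57 × 0.223443 = 0.127363
Evidence: 0.100265 + 0.127363 = 0.227627
Responsibility of Subpopulation I: 0.100265 / 0.227627 ≈ 0.4405

0.4405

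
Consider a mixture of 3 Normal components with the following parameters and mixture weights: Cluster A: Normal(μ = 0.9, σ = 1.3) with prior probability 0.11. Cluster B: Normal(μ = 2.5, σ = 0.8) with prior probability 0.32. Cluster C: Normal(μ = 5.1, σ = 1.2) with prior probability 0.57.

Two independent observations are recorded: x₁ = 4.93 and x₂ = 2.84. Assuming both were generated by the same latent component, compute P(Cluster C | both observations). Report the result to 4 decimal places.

Posterior ∝ prior × likelihood, so P(k | x) ∝ π_k f_k(x); normalise over all components.
Since both observations come from the same component, the likelihood for component k is f_k(x₁)·f_k(x₂).
  p_A = [0.00251294] × [0.100782] = 0.000253259
  p_B = [0.00494688] × [0.455615] = 0.00225387
  p_C = [0.329133] × [0.0564312] = 0.0185734
Weight by the priors:
  π_A·p_A = 0.11 × 0.000253259 = 2.78585e-05
  π_B·p_B = 0.32 × 0.00225387 = 0.000721239
  π_C·p_C = 0.57 × 0.0185734 = 0.0105868
Marginal: 2.78585e-05 + 0.000721239 + 0.0105868 = 0.0113359
So the posterior for Cluster C is 0.0105868 / 0.0113359 ≈ 0.9339.

0.9339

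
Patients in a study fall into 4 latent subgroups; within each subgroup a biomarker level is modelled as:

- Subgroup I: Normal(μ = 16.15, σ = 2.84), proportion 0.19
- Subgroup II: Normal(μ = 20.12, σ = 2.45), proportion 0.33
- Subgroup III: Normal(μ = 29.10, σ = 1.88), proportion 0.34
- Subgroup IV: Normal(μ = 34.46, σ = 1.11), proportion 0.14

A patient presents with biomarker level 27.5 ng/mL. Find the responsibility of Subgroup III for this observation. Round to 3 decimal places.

Posterior ∝ prior × likelihood, so P(k | x) ∝ w_k f_k(x); normalise over all components.
Component likelihoods at x = 27.5 ng/mL:
  L_I = 4.77914e-05
  L_II = 0.00174354
  L_III = 0.147731
  L_IV = 1.04271e-09
Prior × likelihood for each component:
  w_I·L_I = 0.19 × 4.77914e-05 = 9.08037e-06
  w_II·L_II = 0.33 × 0.00174354 = 0.000575369
  w_III·L_III = 0.34 × 0.147731 = 0.0502284
  w_IV·L_IV = 0.14 × 1.04271e-09 = 1.45979e-10
Evidence: 9.08037e-06 + 0.000575369 + 0.0502284 + 1.45979e-10 = 0.0508128
P(Subgroup III | x) ≈ 0.988

0.988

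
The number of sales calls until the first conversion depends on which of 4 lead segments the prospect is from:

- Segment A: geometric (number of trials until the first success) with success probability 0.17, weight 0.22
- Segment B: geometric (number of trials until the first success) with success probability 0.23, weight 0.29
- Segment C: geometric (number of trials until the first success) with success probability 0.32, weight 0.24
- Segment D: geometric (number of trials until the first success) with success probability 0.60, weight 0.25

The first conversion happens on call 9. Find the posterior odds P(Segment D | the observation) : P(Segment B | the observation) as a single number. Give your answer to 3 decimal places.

0.012

Posterior odds = (π_i f_i(x)) / (π_j f_j(x)); the normalising sum cancels.
Geometric probabilities:
  f_A = 0.17·(1−0.17)^8 = 0.17·0.225229 = 0.038289
  f_B = 0.23·(1−0.23)^8 = 0.23·0.123574 = 0.0284219
  f_C = 0.32·(1−0.32)^8 = 0.32·0.0457163 = 0.0146292
  f_D = 0.60·(1−0.60)^8 = 0.60·0.00065536 = 0.000393216
9.8304e-05 / 0.00824236 ≈ 0.012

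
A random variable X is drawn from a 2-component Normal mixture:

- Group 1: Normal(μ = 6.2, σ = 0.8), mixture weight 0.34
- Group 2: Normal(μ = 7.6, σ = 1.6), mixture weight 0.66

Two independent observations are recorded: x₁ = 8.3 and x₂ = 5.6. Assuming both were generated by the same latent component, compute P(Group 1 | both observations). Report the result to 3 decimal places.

0.107

P(component k | x) = w_k·f_k(x) / marginal(x), where marginal(x) = Σ_j w_j·f_j(x).
Since both observations come from the same component, the likelihood for component k is f_k(x₁)·f_k(x₂).
  L_1 = [(1/(0.8·√(2π)))·exp(−(8.3−6.2)²/(2·0.8²)) = 0.498678·exp(-3.44531) = 0.0159052] × [0.376422] = 0.00598707
  L_2 = [(1/(1.6·√(2π)))·exp(−(8.3−7.6)²/(2·1.6²)) = 0.249339·exp(-0.09570) = 0.226583] × [0.114156] = 0.0258657
Weight by the priors:
  w_1·L_1 = 0.34 × 0.00598707 = 0.00203561
  w_2·L_2 = 0.66 × 0.0258657 = 0.0170714
Denominator: 0.00203561 + 0.0170714 = 0.019107
So the posterior for Group 1 is 0.00203561 / 0.019107 ≈ 0.107.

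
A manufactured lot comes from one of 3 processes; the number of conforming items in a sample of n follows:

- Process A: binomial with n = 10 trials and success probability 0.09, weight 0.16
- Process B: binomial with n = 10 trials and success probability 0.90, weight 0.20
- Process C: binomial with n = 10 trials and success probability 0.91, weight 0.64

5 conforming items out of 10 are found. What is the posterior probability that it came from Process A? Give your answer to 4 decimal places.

Posterior ∝ prior × likelihood, so P(k | x) ∝ P(Z=k) f_k(x); normalise over all components.
Evaluate each component's likelihood at the observed value:
  L_A = 0.000928582
  L_B = 0.00148803
  L_C = 0.000928582
Weight by the priors:
  P(Z=A)·L_A = 0.16 × 0.000928582 = 0.000148573
  P(Z=B)·L_B = 0.20 × 0.00148803 = 0.000297607
  P(Z=C)·L_C = 0.64 × 0.000928582 = 0.000594292
Marginal: 0.000148573 + 0.000297607 + 0.000594292 = 0.00104047
So the posterior for Process A is 0.000148573 / 0.00104047 ≈ 0.1428.

0.1428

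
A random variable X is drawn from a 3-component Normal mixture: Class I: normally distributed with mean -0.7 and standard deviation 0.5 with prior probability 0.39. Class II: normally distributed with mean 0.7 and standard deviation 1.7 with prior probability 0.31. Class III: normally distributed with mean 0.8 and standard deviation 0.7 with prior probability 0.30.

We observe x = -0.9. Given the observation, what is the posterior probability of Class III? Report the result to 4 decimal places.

By Bayes' theorem, P(k | x) = π_k f_k(x) / Σ_j π_j f_j(x).
Evaluate each component's likelihood at the observed value:
  L_I = (1/(0.5·√(2π)))·exp(−(-0.9−-0.7)²/(2·0.5²)) = 0.797885·exp(-0.08000) = 0.73654
  L_II = (1/(1.7·√(2π)))·exp(−(-0.9−0.7)²/(2·1.7²)) = 0.234672·exp(-0.44291) = 0.150699
  L_III = (1/(0.7·√(2π)))·exp(−(-0.9−0.8)²/(2·0.7²)) = 0.569918·exp(-2.94898) = 0.0298598
Unnormalised posteriors:
  π_I·L_I = 0.39 × 0.73654 = 0.287251
  π_II·L_II = 0.31 × 0.150699 = 0.0467166
  π_III·L_III = 0.30 × 0.0298598 = 0.00895793
Normaliser: 0.287251 + 0.0467166 + 0.00895793 = 0.342925
Responsibility of Class III: 0.00895793 / 0.342925 ≈ 0.0261

0.0261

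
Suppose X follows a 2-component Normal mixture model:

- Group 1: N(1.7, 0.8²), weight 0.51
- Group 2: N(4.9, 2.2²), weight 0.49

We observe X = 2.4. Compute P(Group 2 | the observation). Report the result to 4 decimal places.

0.2117

The responsibility of component k is π_k f_k(x) divided by Σ_j π_j f_j(x).
Component likelihoods at x = 2.4:
  p_1 = 0.340069
  p_2 = 0.0950781
Weight by the priors:
  π_1·p_1 = 0.51 × 0.340069 = 0.173435
  π_2·p_2 = 0.49 × 0.0950781 = 0.0465882
Evidence: 0.173435 + 0.0465882 = 0.220023
Responsibility of Group 2: 0.0465882 / 0.220023 ≈ 0.2117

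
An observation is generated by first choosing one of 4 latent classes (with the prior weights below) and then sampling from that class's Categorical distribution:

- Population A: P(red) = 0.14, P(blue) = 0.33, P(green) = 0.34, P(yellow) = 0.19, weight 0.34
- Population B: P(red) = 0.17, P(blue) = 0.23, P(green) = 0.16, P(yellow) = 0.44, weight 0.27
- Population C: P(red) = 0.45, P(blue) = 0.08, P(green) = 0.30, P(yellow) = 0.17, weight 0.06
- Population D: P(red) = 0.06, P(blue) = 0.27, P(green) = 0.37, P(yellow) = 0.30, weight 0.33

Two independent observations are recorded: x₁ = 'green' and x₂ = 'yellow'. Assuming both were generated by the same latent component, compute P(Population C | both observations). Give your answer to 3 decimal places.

Posterior ∝ prior × likelihood, so P(k | x) ∝ w_k f_k(x); normalise over all components.
Since both observations come from the same component, the likelihood for component k is f_k(x₁)·f_k(x₂).
  f_A = [P(green | comp) = 0.34] × [0.19] = 0.0646
  f_B = [P(green | comp) = 0.16] × [0.44] = 0.0704
  f_C = [P(green | comp) = 0.30] × [0.17] = 0.051
  f_D = [P(green | comp) = 0.37] × [0.3] = 0.111
Multiply by the mixture weights:
  w_A·f_A = 0.34 × 0.0646 = 0.021964
  w_B·f_B = 0.27 × 0.0704 = 0.019008
  w_C·f_C = 0.06 × 0.051 = 0.00306
  w_D·f_D = 0.33 × 0.111 = 0.03663
Sum: 0.021964 + 0.019008 + 0.00306 + 0.03663 = 0.080662
So the posterior for Population C is 0.00306 / 0.080662 ≈ 0.038.

0.038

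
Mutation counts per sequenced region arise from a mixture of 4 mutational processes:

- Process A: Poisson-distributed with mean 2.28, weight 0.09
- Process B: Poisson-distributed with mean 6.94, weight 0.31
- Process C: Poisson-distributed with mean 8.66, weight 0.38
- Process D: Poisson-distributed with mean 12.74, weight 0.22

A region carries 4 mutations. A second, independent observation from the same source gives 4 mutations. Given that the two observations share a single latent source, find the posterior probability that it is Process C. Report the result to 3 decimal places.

0.138

P(component k | x) = w_k·f_k(x) / marginal(x), where marginal(x) = Σ_j w_j·f_j(x).
Since both observations come from the same component, the likelihood for component k is f_k(x₁)·f_k(x₂).
  f_A = [0.115169] × [0.115169] = 0.013264
  f_B = [0.0935886] × [0.0935886] = 0.00875883
  f_C = [0.0406322] × [0.0406322] = 0.00165097
  f_D = [0.00321777] × [0.00321777] = 1.0354e-05
Weight by the priors:
  w_A·f_A = 0.09 × 0.013264 = 0.00119376
  w_B·f_B = 0.31 × 0.00875883 = 0.00271524
  w_C·f_C = 0.38 × 0.00165097 = 0.00062737
  w_D·f_D = 0.22 × 1.0354e-05 = 2.27789e-06
Sum: 0.00119376 + 0.00271524 + 0.00062737 + 2.27789e-06 = 0.00453864
Responsibility of Process C: 0.00062737 / 0.00453864 ≈ 0.138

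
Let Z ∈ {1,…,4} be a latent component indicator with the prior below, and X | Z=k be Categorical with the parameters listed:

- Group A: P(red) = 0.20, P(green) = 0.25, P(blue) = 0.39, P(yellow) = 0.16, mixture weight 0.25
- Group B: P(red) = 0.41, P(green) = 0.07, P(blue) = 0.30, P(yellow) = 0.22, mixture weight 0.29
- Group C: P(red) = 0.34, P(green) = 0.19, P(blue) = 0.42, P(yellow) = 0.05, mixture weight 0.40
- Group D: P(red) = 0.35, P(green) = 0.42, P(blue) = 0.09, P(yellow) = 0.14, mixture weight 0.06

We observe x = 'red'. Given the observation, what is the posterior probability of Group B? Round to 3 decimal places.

P(component k | x) = π_k·f_k(x) / marginal(x), where marginal(x) = Σ_j π_j·f_j(x).
Evaluate each component's likelihood at the observed value:
  f_A = 0.2
  f_B = 0.41
  f_C = 0.34
  f_D = 0.35
Weight by the priors:
  π_A·f_A = 0.25 × 0.2 = 0.05
  π_B·f_B = 0.29 × 0.41 = 0.1189
  π_C·f_C = 0.40 × 0.34 = 0.136
  π_D·f_D = 0.06 × 0.35 = 0.021
Sum: 0.05 + 0.1189 + 0.136 + 0.021 = 0.3259
Responsibility of Group B: 0.1189 / 0.3259 ≈ 0.365

0.365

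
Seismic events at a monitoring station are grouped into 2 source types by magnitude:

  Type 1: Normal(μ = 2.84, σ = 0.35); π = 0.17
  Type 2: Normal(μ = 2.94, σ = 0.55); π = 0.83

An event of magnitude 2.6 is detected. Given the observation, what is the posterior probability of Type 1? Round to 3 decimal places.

0.235

By Bayes' theorem, P(k | x) = π_k f_k(x) / Σ_j π_j f_j(x).
Normal densities:
  f_1 = (1/(0.35·√(2π)))·exp(−(2.6−2.84)²/(2·0.35²)) = 1.139835·exp(-0.23510) = 0.901028
  f_2 = (1/(0.55·√(2π)))·exp(−(2.6−2.94)²/(2·0.55²)) = 0.725350·exp(-0.19107) = 0.59919
Unnormalised posteriors:
  π_1·f_1 = 0.17 × 0.901028 = 0.153175
  π_2·f_2 = 0.83 × 0.59919 = 0.497328
Marginal: 0.153175 + 0.497328 = 0.650503
So the posterior for Type 1 is 0.153175 / 0.650503 ≈ 0.235.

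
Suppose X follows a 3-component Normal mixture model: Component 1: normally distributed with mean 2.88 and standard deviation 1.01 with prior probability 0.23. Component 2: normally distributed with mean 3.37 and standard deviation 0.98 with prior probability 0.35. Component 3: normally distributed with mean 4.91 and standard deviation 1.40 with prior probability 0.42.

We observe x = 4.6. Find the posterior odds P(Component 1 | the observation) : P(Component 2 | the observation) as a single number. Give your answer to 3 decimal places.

0.329

Only the two components matter; the odds are (w_i f_i(x)) / (w_j f_j(x)).
Component likelihoods at x = 4.6:
  f_1 = (1/(1.01·√(2π)))·exp(−(4.6−2.88)²/(2·1.01²)) = 0.394992·exp(-1.45005) = 0.0926485
  f_2 = (1/(0.98·√(2π)))·exp(−(4.6−3.37)²/(2·0.98²)) = 0.407084·exp(-0.78764) = 0.185189
  f_3 = (1/(1.40·√(2π)))·exp(−(4.6−4.91)²/(2·1.40²)) = 0.284959·exp(-0.02452) = 0.278058
Odds = (0.23/0.35) × (0.0926485/0.185189) = 0.657143 × 0.50029 ≈ 0.329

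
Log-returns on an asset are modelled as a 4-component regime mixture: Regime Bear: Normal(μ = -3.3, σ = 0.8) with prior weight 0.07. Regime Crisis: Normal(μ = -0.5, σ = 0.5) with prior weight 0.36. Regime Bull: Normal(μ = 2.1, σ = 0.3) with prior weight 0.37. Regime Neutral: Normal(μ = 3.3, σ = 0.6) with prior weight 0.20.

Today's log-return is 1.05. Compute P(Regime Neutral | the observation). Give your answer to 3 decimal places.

0.033

P(component k | x) = π_k·f_k(x) / marginal(x), where marginal(x) = Σ_j π_j·f_j(x).
Component likelihoods at x = 1.05:
  f_Bear = (1/(0.8·√(2π)))·exp(−(1.05−-3.3)²/(2·0.8²)) = 0.498678·exp(-14.78320) = 1.89477e-07
  f_Crisis = (1/(0.5·√(2π)))·exp(−(1.05−-0.5)²/(2·0.5²)) = 0.797885·exp(-4.80500) = 0.00653364
  f_Bull = (1/(0.3·√(2π)))·exp(−(1.05−2.1)²/(2·0.3²)) = 1.329808·exp(-6.12500) = 0.00290894
  f_Neutral = (1/(0.6·√(2π)))·exp(−(1.05−3.3)²/(2·0.6²)) = 0.664904·exp(-7.03125) = 0.000587659
Multiply by the mixture weights:
  π_Bear·f_Bear = 0.07 × 1.89477e-07 = 1.32634e-08
  π_Crisis·f_Crisis = 0.36 × 0.00653364 = 0.00235211
  π_Bull·f_Bull = 0.37 × 0.00290894 = 0.00107631
  π_Neutral·f_Neutral = 0.20 × 0.000587659 = 0.000117532
Normaliser: 1.32634e-08 + 0.00235211 + 0.00107631 + 0.000117532 = 0.00354596
Responsibility of Regime Neutral: 0.000117532 / 0.00354596 ≈ 0.033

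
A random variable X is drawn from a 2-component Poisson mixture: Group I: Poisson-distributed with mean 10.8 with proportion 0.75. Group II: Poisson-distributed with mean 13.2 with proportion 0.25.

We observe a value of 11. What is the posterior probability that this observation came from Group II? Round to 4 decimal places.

0.2156

By Bayes' theorem, P(k | x) = π_k f_k(x) / Σ_j π_j f_j(x).
Component likelihoods at x = 11:
  f_I = 0.119159
  f_II = 0.0982812
Unnormalised posteriors:
  π_I·f_I = 0.75 × 0.119159 = 0.0893689
  π_II·f_II = 0.25 × 0.0982812 = 0.0245703
Denominator: 0.0893689 + 0.0245703 = 0.113939
So the posterior for Group II is 0.0245703 / 0.113939 ≈ 0.2156.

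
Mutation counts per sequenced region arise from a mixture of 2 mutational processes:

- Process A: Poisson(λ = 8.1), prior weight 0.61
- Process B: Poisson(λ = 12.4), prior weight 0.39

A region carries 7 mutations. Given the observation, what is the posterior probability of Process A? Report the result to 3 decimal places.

By Bayes' theorem, P(k | x) = w_k f_k(x) / Σ_j w_j f_j(x).
Component likelihoods at x = 7 mutations:
  p_A = e^(−8.1)·8.1^7/7! = 0.137778
  p_B = e^(−12.4)·12.4^7/7! = 0.0368358
Prior × likelihood for each component:
  w_A·p_A = 0.61 × 0.137778 = 0.0840445
  w_B·p_B = 0.39 × 0.0368358 = 0.0143659
Normaliser: 0.0840445 + 0.0143659 = 0.0984104
P(Process A | 7 mutations) = 0.0840445 / 0.0984104 ≈ 0.854

0.854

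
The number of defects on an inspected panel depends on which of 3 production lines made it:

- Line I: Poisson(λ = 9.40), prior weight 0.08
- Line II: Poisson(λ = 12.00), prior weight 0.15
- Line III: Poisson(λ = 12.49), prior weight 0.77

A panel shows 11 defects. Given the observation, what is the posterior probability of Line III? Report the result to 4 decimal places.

Apply Bayes' rule: the posterior for each component is proportional to its prior times its likelihood at x.
Component likelihoods at x = 11 defects:
  f_I = 0.104926
  f_II = 0.114368
  f_III = 0.108816
Unnormalised posteriors:
  w_I·f_I = 0.08 × 0.104926 = 0.00839407
  w_II·f_II = 0.15 × 0.114368 = 0.0171552
  w_III·f_III = 0.77 × 0.108816 = 0.0837884
Normaliser: 0.00839407 + 0.0171552 + 0.0837884 = 0.109338
So the posterior for Line III is 0.0837884 / 0.109338 ≈ 0.7663.

0.7663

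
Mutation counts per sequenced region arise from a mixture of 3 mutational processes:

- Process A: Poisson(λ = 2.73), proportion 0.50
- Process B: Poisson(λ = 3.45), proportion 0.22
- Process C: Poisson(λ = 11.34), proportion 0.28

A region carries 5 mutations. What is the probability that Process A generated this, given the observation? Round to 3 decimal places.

By Bayes' theorem, P(k | x) = π_k f_k(x) / Σ_j π_j f_j(x).
Component likelihoods at x = 5 mutations:
  p_A = 0.0824153
  p_B = 0.1293
  p_C = 0.0185774
Prior × likelihood for each component:
  π_A·p_A = 0.50 × 0.0824153 = 0.0412077
  π_B·p_B = 0.22 × 0.1293 = 0.028446
  π_C·p_C = 0.28 × 0.0185774 = 0.00520167
Evidence: 0.0412077 + 0.028446 + 0.00520167 = 0.0748553
So the posterior for Process A is 0.0412077 / 0.0748553 ≈ 0.550.

0.550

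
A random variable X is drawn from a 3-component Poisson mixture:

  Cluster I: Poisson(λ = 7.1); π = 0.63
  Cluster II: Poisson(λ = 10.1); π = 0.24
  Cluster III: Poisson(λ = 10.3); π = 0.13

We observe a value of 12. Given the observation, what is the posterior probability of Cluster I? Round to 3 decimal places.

The responsibility of component k is π_k f_k(x) divided by Σ_j π_j f_j(x).
Component likelihoods at x = 12:
  p_I = 0.0282665
  p_II = 0.0966374
  p_III = 0.10011
Unnormalised posteriors:
  π_I·p_I = 0.63 × 0.0282665 = 0.0178079
  π_II·p_II = 0.24 × 0.0966374 = 0.023193
  π_III·p_III = 0.13 × 0.10011 = 0.0130143
Marginal: 0.0178079 + 0.023193 + 0.0130143 = 0.0540152
P(Cluster I | 12) ≈ 0.330

0.330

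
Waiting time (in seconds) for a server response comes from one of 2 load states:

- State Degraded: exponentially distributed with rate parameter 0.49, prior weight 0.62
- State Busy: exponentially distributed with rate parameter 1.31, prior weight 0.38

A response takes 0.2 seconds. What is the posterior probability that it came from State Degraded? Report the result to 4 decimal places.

The responsibility of component k is w_k f_k(x) divided by Σ_j w_j f_j(x).
Exponential densities:
  L_Degraded = 0.49·e^(−0.49·0.2) = 0.49·e^(−0.0980) = 0.444258
  L_Busy = 1.31·e^(−1.31·0.2) = 1.31·e^(−0.2620) = 1.00806
Unnormalised posteriors:
  w_Degraded·L_Degraded = 0.62 × 0.444258 = 0.27544
  w_Busy·L_Busy = 0.38 × 1.00806 = 0.383063
Sum: 0.27544 + 0.383063 = 0.658503
So the posterior for State Degraded is 0.27544 / 0.658503 ≈ 0.4183.

0.4183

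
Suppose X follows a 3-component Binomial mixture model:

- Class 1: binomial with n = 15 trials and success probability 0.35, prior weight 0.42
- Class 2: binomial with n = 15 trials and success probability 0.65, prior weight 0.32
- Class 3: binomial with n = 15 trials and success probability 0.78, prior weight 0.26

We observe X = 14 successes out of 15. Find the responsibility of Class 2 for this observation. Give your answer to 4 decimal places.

The responsibility of component k is π_k f_k(x) divided by Σ_j π_j f_j(x).
Evaluate each component's likelihood at the observed value:
  f_1 = 4.03606e-06
  f_2 = 0.0126167
  f_3 = 0.101821
Weight by the priors:
  π_1·f_1 = 0.42 × 4.03606e-06 = 1.69514e-06
  π_2·f_2 = 0.32 × 0.0126167 = 0.00403735
  π_3·f_3 = 0.26 × 0.101821 = 0.0264735
Evidence: 1.69514e-06 + 0.00403735 + 0.0264735 = 0.0305126
Responsibility of Class 2: 0.00403735 / 0.0305126 ≈ 0.1323

0.1323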